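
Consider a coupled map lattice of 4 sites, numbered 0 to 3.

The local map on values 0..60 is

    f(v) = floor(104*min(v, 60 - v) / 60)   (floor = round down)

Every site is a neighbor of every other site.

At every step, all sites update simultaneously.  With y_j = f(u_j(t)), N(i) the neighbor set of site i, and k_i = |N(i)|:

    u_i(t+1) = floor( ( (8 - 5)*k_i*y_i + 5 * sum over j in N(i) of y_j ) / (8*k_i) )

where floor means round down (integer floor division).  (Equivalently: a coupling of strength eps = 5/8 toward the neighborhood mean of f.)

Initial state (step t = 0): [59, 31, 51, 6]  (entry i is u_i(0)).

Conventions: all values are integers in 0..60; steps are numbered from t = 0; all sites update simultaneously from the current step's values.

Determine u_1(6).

Simulating step by step:
t=0: [59, 31, 51, 6]
t=1: [16, 24, 18, 17]
t=2: [31, 33, 31, 31]
t=3: [49, 48, 49, 49]
t=4: [19, 19, 19, 19]
t=5: [32, 32, 32, 32]
t=6: [48, 48, 48, 48]

Answer: u_1(6) = 48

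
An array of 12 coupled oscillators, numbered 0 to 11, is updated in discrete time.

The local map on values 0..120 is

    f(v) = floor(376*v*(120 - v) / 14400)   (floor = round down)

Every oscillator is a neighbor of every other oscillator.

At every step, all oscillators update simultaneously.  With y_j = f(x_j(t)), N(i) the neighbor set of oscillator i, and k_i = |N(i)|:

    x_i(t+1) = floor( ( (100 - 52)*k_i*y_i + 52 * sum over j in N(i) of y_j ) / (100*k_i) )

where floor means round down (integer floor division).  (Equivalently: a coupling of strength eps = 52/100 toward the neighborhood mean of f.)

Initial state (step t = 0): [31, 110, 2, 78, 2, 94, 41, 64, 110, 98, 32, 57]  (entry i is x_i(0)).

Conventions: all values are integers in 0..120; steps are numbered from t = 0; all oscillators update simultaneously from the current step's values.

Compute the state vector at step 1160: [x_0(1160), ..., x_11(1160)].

Simulating step by step:
t=0: [31, 110, 2, 78, 2, 94, 41, 64, 110, 98, 32, 57]
t=1: [63, 44, 35, 69, 35, 59, 68, 72, 44, 56, 64, 72]
t=2: [90, 87, 83, 89, 83, 90, 90, 89, 87, 90, 90, 89]
t=3: [71, 73, 75, 72, 75, 71, 71, 72, 73, 71, 71, 72]
t=4: [89, 89, 88, 89, 88, 89, 89, 89, 89, 89, 89, 89]
t=5: [72, 72, 72, 72, 72, 72, 72, 72, 72, 72, 72, 72]
t=6: [90, 90, 90, 90, 90, 90, 90, 90, 90, 90, 90, 90]
t=7: [70, 70, 70, 70, 70, 70, 70, 70, 70, 70, 70, 70]
t=8: [91, 91, 91, 91, 91, 91, 91, 91, 91, 91, 91, 91]
t=9: [68, 68, 68, 68, 68, 68, 68, 68, 68, 68, 68, 68]
t=10: [92, 92, 92, 92, 92, 92, 92, 92, 92, 92, 92, 92]
t=11: [67, 67, 67, 67, 67, 67, 67, 67, 67, 67, 67, 67]
t=12: [92, 92, 92, 92, 92, 92, 92, 92, 92, 92, 92, 92]

Answer: [92, 92, 92, 92, 92, 92, 92, 92, 92, 92, 92, 92]
Key observation: The state at step 10, [92, 92, 92, 92, 92, 92, 92, 92, 92, 92, 92, 92], reappears at step 12: the system is in a cycle of period 2 from step 10 on.  Therefore the state at step 1160 equals the state at step 10 + ((1160 - 10) mod 2) = 10, which is [92, 92, 92, 92, 92, 92, 92, 92, 92, 92, 92, 92].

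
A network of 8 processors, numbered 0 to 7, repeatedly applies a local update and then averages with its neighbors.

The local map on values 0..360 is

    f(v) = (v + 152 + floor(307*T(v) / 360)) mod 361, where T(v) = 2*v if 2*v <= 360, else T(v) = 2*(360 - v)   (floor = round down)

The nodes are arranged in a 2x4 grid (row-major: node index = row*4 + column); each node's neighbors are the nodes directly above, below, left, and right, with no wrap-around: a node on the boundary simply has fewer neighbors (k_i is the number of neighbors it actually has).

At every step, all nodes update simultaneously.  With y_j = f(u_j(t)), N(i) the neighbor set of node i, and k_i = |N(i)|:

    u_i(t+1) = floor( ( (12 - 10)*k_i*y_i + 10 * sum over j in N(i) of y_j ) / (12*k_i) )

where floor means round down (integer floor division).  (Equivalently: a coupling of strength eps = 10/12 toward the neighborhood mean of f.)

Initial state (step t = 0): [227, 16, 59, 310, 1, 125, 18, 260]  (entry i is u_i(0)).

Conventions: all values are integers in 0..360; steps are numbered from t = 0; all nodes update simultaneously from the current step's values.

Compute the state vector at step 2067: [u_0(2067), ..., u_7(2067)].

Simulating step by step:
t=0: [227, 16, 59, 310, 1, 125, 18, 260]
t=1: [186, 222, 213, 252, 181, 174, 216, 197]
t=2: [264, 260, 244, 254, 268, 259, 258, 243]
t=3: [218, 223, 224, 231, 219, 219, 227, 225]
t=4: [248, 248, 244, 245, 250, 247, 246, 243]
t=5: [229, 230, 231, 232, 229, 229, 231, 231]
t=6: [242, 242, 241, 241, 243, 242, 242, 241]
t=7: [233, 234, 234, 234, 233, 233, 234, 234]
t=8: [239, 239, 239, 239, 240, 239, 239, 239]
t=9: [235, 236, 236, 236, 235, 235, 236, 236]
t=10: [238, 238, 238, 238, 239, 238, 238, 238]
t=11: [236, 237, 237, 237, 236, 236, 237, 237]
t=12: [237, 237, 237, 237, 238, 237, 237, 237]
t=13: [237, 237, 237, 237, 237, 237, 237, 237]
t=14: [237, 237, 237, 237, 237, 237, 237, 237]

Answer: [237, 237, 237, 237, 237, 237, 237, 237]
Key observation: The state at step 13, [237, 237, 237, 237, 237, 237, 237, 237], reappears at step 14: the system is in a cycle of period 1 from step 13 on.  Therefore the state at step 2067 equals the state at step 13 + ((2067 - 13) mod 1) = 13, which is [237, 237, 237, 237, 237, 237, 237, 237].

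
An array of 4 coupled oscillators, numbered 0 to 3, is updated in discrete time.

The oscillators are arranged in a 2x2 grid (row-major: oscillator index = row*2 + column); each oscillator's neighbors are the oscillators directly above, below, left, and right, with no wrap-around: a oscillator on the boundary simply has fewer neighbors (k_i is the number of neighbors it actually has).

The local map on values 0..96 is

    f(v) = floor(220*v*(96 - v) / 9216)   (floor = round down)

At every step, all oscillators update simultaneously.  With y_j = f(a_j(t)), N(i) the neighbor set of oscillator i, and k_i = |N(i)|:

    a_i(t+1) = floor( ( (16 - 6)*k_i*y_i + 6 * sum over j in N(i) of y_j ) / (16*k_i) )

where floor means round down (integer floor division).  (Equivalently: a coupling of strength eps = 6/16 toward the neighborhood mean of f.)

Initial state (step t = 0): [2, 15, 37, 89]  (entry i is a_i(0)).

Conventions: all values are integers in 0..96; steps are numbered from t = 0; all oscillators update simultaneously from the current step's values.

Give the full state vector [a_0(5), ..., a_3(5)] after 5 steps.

Answer: [54, 54, 54, 54]

Derivation:
t=0: [2, 15, 37, 89]
t=1: [17, 21, 35, 23]
t=2: [36, 36, 44, 41]
t=3: [51, 51, 53, 52]
t=4: [54, 54, 54, 54]
t=5: [54, 54, 54, 54]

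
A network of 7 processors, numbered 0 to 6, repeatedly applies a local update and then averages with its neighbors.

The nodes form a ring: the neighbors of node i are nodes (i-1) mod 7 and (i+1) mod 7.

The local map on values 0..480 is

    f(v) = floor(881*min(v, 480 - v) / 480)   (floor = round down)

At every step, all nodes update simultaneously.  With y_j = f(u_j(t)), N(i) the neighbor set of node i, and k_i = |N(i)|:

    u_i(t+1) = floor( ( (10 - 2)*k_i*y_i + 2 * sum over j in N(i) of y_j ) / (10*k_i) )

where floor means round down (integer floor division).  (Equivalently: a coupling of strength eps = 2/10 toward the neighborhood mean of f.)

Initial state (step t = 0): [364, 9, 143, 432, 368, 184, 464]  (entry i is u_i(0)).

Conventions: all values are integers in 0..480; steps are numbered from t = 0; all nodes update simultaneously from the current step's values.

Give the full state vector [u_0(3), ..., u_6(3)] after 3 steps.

Simulating step by step:
t=0: [364, 9, 143, 432, 368, 184, 464]
t=1: [174, 60, 220, 117, 206, 293, 78]
t=2: [280, 160, 354, 249, 358, 326, 180]
t=3: [355, 294, 256, 383, 248, 280, 328]

Answer: [355, 294, 256, 383, 248, 280, 328]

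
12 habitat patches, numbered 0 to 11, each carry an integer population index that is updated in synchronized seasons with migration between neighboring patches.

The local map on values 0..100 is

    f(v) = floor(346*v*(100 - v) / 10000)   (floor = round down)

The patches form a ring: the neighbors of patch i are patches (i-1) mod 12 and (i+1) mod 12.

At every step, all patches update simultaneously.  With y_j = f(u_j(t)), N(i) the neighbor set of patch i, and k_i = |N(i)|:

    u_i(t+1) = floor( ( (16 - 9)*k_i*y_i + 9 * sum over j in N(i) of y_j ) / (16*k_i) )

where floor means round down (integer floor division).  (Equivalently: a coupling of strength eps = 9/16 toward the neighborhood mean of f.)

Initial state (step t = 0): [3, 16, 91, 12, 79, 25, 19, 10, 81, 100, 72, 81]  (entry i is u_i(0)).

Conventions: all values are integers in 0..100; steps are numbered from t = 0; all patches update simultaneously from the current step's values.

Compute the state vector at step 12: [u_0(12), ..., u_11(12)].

Answer: [85, 85, 85, 85, 85, 85, 85, 85, 85, 85, 85, 85]

Derivation:
t=0: [3, 16, 91, 12, 79, 25, 19, 10, 81, 100, 72, 81]
t=1: [32, 30, 35, 39, 53, 58, 49, 43, 31, 34, 45, 45]
t=2: [76, 74, 77, 82, 84, 85, 84, 81, 77, 78, 82, 82]
t=3: [60, 63, 59, 52, 46, 45, 47, 53, 58, 57, 53, 54]
t=4: [82, 81, 83, 84, 85, 85, 85, 85, 84, 84, 85, 84]
t=5: [50, 51, 48, 46, 44, 44, 44, 44, 45, 45, 45, 46]
t=6: [85, 86, 85, 85, 85, 85, 85, 85, 85, 85, 85, 85]
t=7: [43, 42, 43, 44, 44, 44, 44, 44, 44, 44, 44, 44]
t=8: [84, 84, 84, 84, 85, 85, 85, 85, 85, 85, 85, 84]
t=9: [46, 46, 46, 45, 44, 44, 44, 44, 44, 44, 44, 45]
t=10: [85, 85, 85, 85, 85, 85, 85, 85, 85, 85, 85, 85]
t=11: [44, 44, 44, 44, 44, 44, 44, 44, 44, 44, 44, 44]
t=12: [85, 85, 85, 85, 85, 85, 85, 85, 85, 85, 85, 85]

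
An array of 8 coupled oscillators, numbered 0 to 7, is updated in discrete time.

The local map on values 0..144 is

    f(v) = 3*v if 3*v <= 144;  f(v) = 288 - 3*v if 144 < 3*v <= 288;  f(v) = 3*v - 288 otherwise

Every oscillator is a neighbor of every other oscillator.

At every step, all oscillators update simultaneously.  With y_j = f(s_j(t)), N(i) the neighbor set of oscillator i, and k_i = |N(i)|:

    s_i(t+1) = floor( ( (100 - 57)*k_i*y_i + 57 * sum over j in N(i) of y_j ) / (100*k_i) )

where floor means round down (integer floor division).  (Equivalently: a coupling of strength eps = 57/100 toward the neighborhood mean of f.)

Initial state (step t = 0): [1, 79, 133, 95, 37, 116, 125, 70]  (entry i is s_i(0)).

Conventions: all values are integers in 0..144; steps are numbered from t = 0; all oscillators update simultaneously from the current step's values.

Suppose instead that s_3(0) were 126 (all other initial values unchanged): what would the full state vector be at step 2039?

Answer: [106, 105, 111, 109, 111, 112, 107, 105]
Key observation: The state at step 9, [106, 105, 111, 109, 111, 112, 107, 105], reappears at step 11: the system is in a cycle of period 2 from step 9 on.  Therefore the state at step 2039 equals the state at step 9 + ((2039 - 9) mod 2) = 9, which is [106, 105, 111, 109, 111, 112, 107, 105].

Derivation:
t=0: [1, 79, 133, 126, 37, 116, 125, 70]
t=1: [49, 65, 86, 79, 86, 69, 78, 75]
t=2: [93, 76, 54, 61, 54, 72, 63, 66]
t=3: [59, 76, 99, 92, 99, 81, 90, 87]
t=4: [62, 44, 26, 27, 26, 39, 29, 33]
t=5: [98, 109, 90, 91, 90, 103, 93, 97]
t=6: [12, 24, 16, 15, 16, 17, 13, 11]
t=7: [42, 55, 47, 45, 47, 48, 43, 41]
t=8: [130, 129, 135, 133, 135, 136, 131, 129]
t=9: [106, 105, 111, 109, 111, 112, 107, 105]
t=10: [34, 33, 39, 37, 39, 40, 35, 33]
t=11: [106, 105, 111, 109, 111, 112, 107, 105]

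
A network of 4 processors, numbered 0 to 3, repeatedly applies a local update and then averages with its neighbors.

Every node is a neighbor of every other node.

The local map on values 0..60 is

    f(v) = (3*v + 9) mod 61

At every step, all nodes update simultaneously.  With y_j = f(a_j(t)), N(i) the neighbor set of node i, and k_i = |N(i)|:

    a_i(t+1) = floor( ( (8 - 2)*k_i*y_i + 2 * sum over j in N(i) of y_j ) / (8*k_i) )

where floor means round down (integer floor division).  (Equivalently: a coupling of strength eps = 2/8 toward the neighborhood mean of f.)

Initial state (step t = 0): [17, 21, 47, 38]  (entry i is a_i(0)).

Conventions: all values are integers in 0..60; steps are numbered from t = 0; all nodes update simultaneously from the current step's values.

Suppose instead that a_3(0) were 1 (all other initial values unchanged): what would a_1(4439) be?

Simulating step by step:
t=0: [17, 21, 47, 1]
t=1: [49, 16, 27, 17]
t=2: [37, 53, 34, 55]
t=3: [56, 47, 50, 51]
t=4: [50, 32, 38, 40]
t=5: [32, 36, 8, 12]
t=6: [44, 52, 36, 44]
t=7: [24, 40, 48, 24]
t=8: [19, 11, 27, 19]
t=9: [10, 34, 26, 10]
t=10: [38, 46, 30, 38]
t=11: [6, 22, 30, 6]
t=12: [26, 18, 34, 26]
t=13: [26, 10, 42, 26]
t=14: [26, 34, 17, 26]
t=15: [30, 46, 53, 30]
t=16: [37, 28, 42, 37]
t=17: [52, 34, 22, 52]
t=18: [41, 45, 21, 41]
t=19: [11, 19, 11, 11]
t=20: [38, 14, 38, 38]
t=21: [5, 38, 5, 5]
t=22: [22, 6, 22, 22]
t=23: [15, 23, 15, 15]
t=24: [50, 26, 50, 50]
t=25: [36, 28, 36, 36]
t=26: [54, 38, 54, 54]
t=27: [45, 13, 45, 45]
t=28: [24, 41, 24, 24]
t=29: [19, 12, 19, 19]
t=30: [8, 35, 8, 8]
t=31: [34, 48, 34, 34]
t=32: [48, 35, 48, 48]
t=33: [32, 47, 32, 32]
t=34: [42, 32, 42, 42]
t=35: [15, 36, 15, 15]
t=36: [54, 55, 54, 54]
t=37: [49, 51, 49, 49]
t=38: [34, 38, 34, 34]
t=39: [45, 13, 45, 45]

Answer: a_1(4439) = 36
Key observation: The state at step 27, [45, 13, 45, 45], reappears at step 39: the system is in a cycle of period 12 from step 27 on.  Therefore the state at step 4439 equals the state at step 27 + ((4439 - 27) mod 12) = 35, which is [15, 36, 15, 15].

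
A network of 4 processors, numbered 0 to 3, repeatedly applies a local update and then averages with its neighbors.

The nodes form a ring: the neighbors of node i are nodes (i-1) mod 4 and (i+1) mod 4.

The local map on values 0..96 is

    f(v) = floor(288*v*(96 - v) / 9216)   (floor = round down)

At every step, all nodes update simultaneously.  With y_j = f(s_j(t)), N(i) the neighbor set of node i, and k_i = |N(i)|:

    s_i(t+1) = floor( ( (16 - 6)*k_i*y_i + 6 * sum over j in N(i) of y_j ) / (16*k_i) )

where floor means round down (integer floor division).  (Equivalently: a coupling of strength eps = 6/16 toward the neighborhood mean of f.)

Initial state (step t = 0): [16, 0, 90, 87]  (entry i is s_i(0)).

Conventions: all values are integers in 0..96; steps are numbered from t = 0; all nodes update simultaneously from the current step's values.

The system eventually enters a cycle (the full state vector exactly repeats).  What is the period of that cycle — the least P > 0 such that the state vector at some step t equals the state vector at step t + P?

Simulating step by step:
t=0: [16, 0, 90, 87]
t=1: [29, 10, 14, 25]
t=2: [52, 34, 37, 52]
t=3: [69, 66, 68, 70]
t=4: [58, 60, 58, 56]
t=5: [68, 67, 68, 69]
t=6: [59, 59, 59, 58]
t=7: [68, 68, 68, 68]
t=8: [59, 59, 59, 59]
t=9: [68, 68, 68, 68]

Answer: 2
Key observation: The state at step 7, [68, 68, 68, 68], reappears at step 9 — and no state repeats earlier — so the cycle the system enters has period 2.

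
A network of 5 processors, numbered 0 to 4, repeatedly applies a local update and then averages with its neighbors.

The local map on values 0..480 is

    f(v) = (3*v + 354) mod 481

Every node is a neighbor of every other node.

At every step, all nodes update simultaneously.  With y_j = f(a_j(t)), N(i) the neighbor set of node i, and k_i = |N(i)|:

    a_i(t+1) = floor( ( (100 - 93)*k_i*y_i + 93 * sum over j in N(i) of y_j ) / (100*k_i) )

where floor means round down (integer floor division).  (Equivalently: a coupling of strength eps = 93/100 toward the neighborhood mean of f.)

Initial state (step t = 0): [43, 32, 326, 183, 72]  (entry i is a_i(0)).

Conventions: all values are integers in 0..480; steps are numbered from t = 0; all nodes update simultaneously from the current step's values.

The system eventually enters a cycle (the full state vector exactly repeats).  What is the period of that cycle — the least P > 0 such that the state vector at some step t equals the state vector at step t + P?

Simulating step by step:
t=0: [43, 32, 326, 183, 72]
t=1: [309, 236, 249, 241, 295]
t=2: [169, 204, 198, 202, 175]
t=3: [340, 401, 325, 323, 337]
t=4: [318, 366, 325, 326, 319]
t=5: [278, 333, 275, 274, 278]
t=6: [259, 232, 260, 261, 259]
t=7: [152, 165, 151, 151, 152]
t=8: [336, 330, 337, 337, 336]
t=9: [397, 400, 396, 396, 397]
t=10: [102, 101, 103, 103, 102]
t=11: [179, 180, 179, 179, 179]
t=12: [410, 410, 410, 410, 410]
t=13: [141, 141, 141, 141, 141]
t=14: [296, 296, 296, 296, 296]
t=15: [280, 280, 280, 280, 280]
t=16: [232, 232, 232, 232, 232]
t=17: [88, 88, 88, 88, 88]
t=18: [137, 137, 137, 137, 137]
t=19: [284, 284, 284, 284, 284]
t=20: [244, 244, 244, 244, 244]
t=21: [124, 124, 124, 124, 124]
t=22: [245, 245, 245, 245, 245]
t=23: [127, 127, 127, 127, 127]
t=24: [254, 254, 254, 254, 254]
t=25: [154, 154, 154, 154, 154]
t=26: [335, 335, 335, 335, 335]
t=27: [397, 397, 397, 397, 397]
t=28: [102, 102, 102, 102, 102]
t=29: [179, 179, 179, 179, 179]
t=30: [410, 410, 410, 410, 410]

Answer: 18
Key observation: The state at step 12, [410, 410, 410, 410, 410], reappears at step 30 — and no state repeats earlier — so the cycle the system enters has period 18.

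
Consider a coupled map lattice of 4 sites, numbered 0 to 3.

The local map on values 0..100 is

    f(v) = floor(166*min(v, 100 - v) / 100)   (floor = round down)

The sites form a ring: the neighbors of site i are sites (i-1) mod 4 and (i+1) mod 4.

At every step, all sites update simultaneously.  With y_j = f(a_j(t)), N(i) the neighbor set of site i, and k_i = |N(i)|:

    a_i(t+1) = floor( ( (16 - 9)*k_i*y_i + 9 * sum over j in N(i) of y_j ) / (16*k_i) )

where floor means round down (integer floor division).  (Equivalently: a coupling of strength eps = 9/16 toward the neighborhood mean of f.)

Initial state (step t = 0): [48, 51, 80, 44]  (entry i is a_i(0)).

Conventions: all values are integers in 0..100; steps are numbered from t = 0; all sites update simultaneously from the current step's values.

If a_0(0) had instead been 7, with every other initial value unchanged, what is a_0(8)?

Simulating step by step:
t=0: [7, 51, 80, 44]
t=1: [48, 47, 57, 44]
t=2: [77, 76, 73, 74]
t=3: [39, 40, 42, 41]
t=4: [65, 66, 67, 67]
t=5: [56, 56, 54, 55]
t=6: [73, 73, 74, 74]
t=7: [43, 43, 43, 43]
t=8: [71, 71, 71, 71]

Answer: a_0(8) = 71
Key observation: This trace re-runs the system from the modified initial state.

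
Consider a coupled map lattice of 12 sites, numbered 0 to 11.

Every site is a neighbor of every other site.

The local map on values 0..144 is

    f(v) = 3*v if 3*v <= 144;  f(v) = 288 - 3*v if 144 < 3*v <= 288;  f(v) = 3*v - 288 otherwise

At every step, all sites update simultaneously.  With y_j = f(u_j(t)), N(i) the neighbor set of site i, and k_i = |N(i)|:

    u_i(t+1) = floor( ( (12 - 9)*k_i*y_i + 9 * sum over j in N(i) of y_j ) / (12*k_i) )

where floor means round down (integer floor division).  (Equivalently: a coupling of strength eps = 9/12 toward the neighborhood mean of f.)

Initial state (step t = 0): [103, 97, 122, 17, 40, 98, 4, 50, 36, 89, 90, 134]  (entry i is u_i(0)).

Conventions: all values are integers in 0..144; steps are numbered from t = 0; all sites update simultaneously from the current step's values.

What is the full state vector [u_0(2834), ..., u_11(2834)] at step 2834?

Answer: [18, 18, 18, 18, 18, 18, 18, 18, 18, 18, 18, 18]
Key observation: The state at step 10, [18, 18, 18, 18, 18, 18, 18, 18, 18, 18, 18, 18], reappears at step 14: the system is in a cycle of period 4 from step 10 on.  Therefore the state at step 2834 equals the state at step 10 + ((2834 - 10) mod 4) = 10, which is [18, 18, 18, 18, 18, 18, 18, 18, 18, 18, 18, 18].

Derivation:
t=0: [103, 97, 122, 17, 40, 98, 4, 50, 36, 89, 90, 134]
t=1: [50, 47, 61, 56, 68, 48, 49, 72, 66, 50, 50, 67]
t=2: [120, 120, 114, 117, 110, 121, 120, 108, 111, 120, 120, 111]
t=3: [62, 62, 58, 60, 56, 62, 62, 55, 57, 62, 62, 57]
t=4: [107, 107, 110, 109, 111, 107, 107, 111, 110, 107, 107, 110]
t=5: [36, 36, 38, 37, 39, 36, 36, 39, 38, 36, 36, 38]
t=6: [110, 110, 111, 111, 112, 110, 110, 112, 111, 110, 110, 111]
t=7: [43, 43, 44, 44, 44, 43, 43, 44, 44, 43, 43, 44]
t=8: [130, 130, 130, 130, 130, 130, 130, 130, 130, 130, 130, 130]
t=9: [102, 102, 102, 102, 102, 102, 102, 102, 102, 102, 102, 102]
t=10: [18, 18, 18, 18, 18, 18, 18, 18, 18, 18, 18, 18]
t=11: [54, 54, 54, 54, 54, 54, 54, 54, 54, 54, 54, 54]
t=12: [126, 126, 126, 126, 126, 126, 126, 126, 126, 126, 126, 126]
t=13: [90, 90, 90, 90, 90, 90, 90, 90, 90, 90, 90, 90]
t=14: [18, 18, 18, 18, 18, 18, 18, 18, 18, 18, 18, 18]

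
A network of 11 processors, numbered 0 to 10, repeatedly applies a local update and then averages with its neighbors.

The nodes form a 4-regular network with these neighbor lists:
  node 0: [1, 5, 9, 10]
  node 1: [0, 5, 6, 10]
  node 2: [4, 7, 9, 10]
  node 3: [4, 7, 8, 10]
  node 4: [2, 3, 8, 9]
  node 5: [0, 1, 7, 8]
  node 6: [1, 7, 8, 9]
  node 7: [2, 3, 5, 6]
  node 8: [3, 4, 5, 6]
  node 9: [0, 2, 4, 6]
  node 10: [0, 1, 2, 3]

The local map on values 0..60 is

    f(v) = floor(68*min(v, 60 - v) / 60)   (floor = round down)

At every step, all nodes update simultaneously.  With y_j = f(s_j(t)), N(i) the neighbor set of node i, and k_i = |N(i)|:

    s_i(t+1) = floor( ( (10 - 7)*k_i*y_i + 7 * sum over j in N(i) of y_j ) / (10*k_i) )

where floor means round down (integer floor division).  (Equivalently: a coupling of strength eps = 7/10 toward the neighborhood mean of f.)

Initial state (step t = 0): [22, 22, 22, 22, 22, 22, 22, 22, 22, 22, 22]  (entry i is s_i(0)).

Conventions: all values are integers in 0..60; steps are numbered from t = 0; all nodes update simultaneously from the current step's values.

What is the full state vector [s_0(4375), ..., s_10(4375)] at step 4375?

Answer: [31, 31, 31, 31, 31, 31, 31, 31, 31, 31, 31]
Key observation: The state at step 6, [32, 32, 32, 32, 32, 32, 32, 32, 32, 32, 32], reappears at step 8: the system is in a cycle of period 2 from step 6 on.  Therefore the state at step 4375 equals the state at step 6 + ((4375 - 6) mod 2) = 7, which is [31, 31, 31, 31, 31, 31, 31, 31, 31, 31, 31].

Derivation:
t=0: [22, 22, 22, 22, 22, 22, 22, 22, 22, 22, 22]
t=1: [24, 24, 24, 24, 24, 24, 24, 24, 24, 24, 24]
t=2: [27, 27, 27, 27, 27, 27, 27, 27, 27, 27, 27]
t=3: [30, 30, 30, 30, 30, 30, 30, 30, 30, 30, 30]
t=4: [34, 34, 34, 34, 34, 34, 34, 34, 34, 34, 34]
t=5: [29, 29, 29, 29, 29, 29, 29, 29, 29, 29, 29]
t=6: [32, 32, 32, 32, 32, 32, 32, 32, 32, 32, 32]
t=7: [31, 31, 31, 31, 31, 31, 31, 31, 31, 31, 31]
t=8: [32, 32, 32, 32, 32, 32, 32, 32, 32, 32, 32]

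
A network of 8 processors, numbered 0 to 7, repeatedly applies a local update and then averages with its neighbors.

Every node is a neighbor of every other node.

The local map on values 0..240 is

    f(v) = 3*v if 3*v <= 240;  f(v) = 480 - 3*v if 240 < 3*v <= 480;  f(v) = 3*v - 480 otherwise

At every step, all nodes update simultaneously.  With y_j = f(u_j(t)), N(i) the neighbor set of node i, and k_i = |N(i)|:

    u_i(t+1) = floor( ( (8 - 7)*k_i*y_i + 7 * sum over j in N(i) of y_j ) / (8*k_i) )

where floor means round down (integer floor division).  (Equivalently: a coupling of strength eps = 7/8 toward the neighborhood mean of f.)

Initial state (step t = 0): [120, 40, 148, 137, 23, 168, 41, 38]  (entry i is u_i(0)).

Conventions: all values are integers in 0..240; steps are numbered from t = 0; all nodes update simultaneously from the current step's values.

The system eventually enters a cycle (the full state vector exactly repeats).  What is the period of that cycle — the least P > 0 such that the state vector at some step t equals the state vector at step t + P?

Simulating step by step:
t=0: [120, 40, 148, 137, 23, 168, 41, 38]
t=1: [84, 84, 84, 84, 84, 84, 84, 84]
t=2: [228, 228, 228, 228, 228, 228, 228, 228]
t=3: [204, 204, 204, 204, 204, 204, 204, 204]
t=4: [132, 132, 132, 132, 132, 132, 132, 132]
t=5: [84, 84, 84, 84, 84, 84, 84, 84]

Answer: 4
Key observation: The state at step 1, [84, 84, 84, 84, 84, 84, 84, 84], reappears at step 5 — and no state repeats earlier — so the cycle the system enters has period 4.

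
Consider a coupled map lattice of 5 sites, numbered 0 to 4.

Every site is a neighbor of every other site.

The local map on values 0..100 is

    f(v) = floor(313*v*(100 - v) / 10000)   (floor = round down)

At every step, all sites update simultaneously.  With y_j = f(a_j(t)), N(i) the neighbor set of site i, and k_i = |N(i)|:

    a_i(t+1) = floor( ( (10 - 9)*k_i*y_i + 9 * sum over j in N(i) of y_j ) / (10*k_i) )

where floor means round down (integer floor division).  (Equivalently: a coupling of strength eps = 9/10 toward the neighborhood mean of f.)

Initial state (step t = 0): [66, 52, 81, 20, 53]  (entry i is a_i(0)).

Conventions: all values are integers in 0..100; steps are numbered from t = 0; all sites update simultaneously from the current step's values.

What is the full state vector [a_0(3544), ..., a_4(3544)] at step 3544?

Simulating step by step:
t=0: [66, 52, 81, 20, 53]
t=1: [63, 62, 66, 66, 63]
t=2: [71, 71, 71, 71, 71]
t=3: [64, 64, 64, 64, 64]
t=4: [72, 72, 72, 72, 72]
t=5: [63, 63, 63, 63, 63]
t=6: [72, 72, 72, 72, 72]

Answer: [72, 72, 72, 72, 72]
Key observation: The state at step 4, [72, 72, 72, 72, 72], reappears at step 6: the system is in a cycle of period 2 from step 4 on.  Therefore the state at step 3544 equals the state at step 4 + ((3544 - 4) mod 2) = 4, which is [72, 72, 72, 72, 72].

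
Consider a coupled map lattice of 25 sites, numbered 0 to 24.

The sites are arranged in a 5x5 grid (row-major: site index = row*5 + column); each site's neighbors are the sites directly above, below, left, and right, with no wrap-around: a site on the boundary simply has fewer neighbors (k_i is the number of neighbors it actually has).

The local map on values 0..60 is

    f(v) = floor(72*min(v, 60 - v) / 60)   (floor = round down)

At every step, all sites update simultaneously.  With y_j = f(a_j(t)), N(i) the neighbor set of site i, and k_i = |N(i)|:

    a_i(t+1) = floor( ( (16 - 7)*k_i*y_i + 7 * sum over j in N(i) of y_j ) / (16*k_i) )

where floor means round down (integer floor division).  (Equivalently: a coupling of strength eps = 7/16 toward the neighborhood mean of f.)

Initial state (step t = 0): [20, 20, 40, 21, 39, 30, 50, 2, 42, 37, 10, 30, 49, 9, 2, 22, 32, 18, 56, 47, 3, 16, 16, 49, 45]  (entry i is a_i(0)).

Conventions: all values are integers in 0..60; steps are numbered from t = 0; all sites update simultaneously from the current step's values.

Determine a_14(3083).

Answer: a_14(3083) = 31
Key observation: The state at step 9, [33, 32, 32, 31, 31, 33, 32, 32, 31, 31, 33, 33, 32, 32, 31, 33, 32, 32, 31, 31, 32, 32, 32, 31, 31], reappears at step 11: the system is in a cycle of period 2 from step 9 on.  Therefore the state at step 3083 equals the state at step 9 + ((3083 - 9) mod 2) = 9, which is [33, 32, 32, 31, 31, 33, 32, 32, 31, 31, 33, 33, 32, 32, 31, 33, 32, 32, 31, 31, 32, 32, 32, 31, 31].

Derivation:
t=0: [20, 20, 40, 21, 39, 30, 50, 2, 42, 37, 10, 30, 49, 9, 2, 22, 32, 18, 56, 47, 3, 16, 16, 49, 45]
t=1: [26, 22, 20, 24, 25, 27, 17, 8, 18, 22, 21, 27, 14, 10, 8, 21, 29, 19, 8, 11, 11, 18, 18, 13, 16]
t=2: [30, 25, 22, 26, 28, 29, 22, 13, 20, 23, 27, 28, 17, 12, 12, 24, 30, 21, 11, 12, 17, 21, 20, 15, 16]
t=3: [34, 29, 25, 29, 31, 32, 26, 18, 23, 25, 31, 31, 20, 15, 15, 28, 32, 24, 15, 14, 22, 25, 23, 18, 17]
t=4: [32, 32, 29, 32, 33, 32, 30, 24, 26, 28, 33, 32, 24, 19, 19, 32, 32, 26, 19, 17, 28, 29, 26, 21, 19]
t=5: [33, 33, 32, 32, 32, 33, 34, 29, 30, 30, 32, 32, 28, 23, 23, 32, 32, 29, 23, 20, 33, 33, 30, 25, 22]
t=6: [32, 32, 33, 33, 33, 32, 31, 33, 34, 34, 32, 32, 32, 28, 27, 32, 33, 33, 27, 25, 32, 32, 34, 29, 26]
t=7: [33, 33, 32, 31, 31, 33, 33, 32, 31, 31, 33, 33, 32, 32, 31, 32, 32, 32, 32, 30, 33, 32, 31, 32, 31]
t=8: [32, 32, 33, 33, 34, 32, 32, 33, 33, 34, 32, 32, 32, 33, 34, 32, 32, 33, 33, 34, 32, 33, 33, 33, 34]
t=9: [33, 32, 32, 31, 31, 33, 32, 32, 31, 31, 33, 33, 32, 32, 31, 33, 32, 32, 31, 31, 32, 32, 32, 31, 31]
t=10: [32, 32, 33, 33, 34, 32, 32, 33, 33, 34, 32, 32, 32, 33, 33, 32, 32, 33, 33, 34, 32, 33, 33, 33, 34]
t=11: [33, 32, 32, 31, 31, 33, 32, 32, 31, 31, 33, 33, 32, 32, 31, 33, 32, 32, 31, 31, 32, 32, 32, 31, 31]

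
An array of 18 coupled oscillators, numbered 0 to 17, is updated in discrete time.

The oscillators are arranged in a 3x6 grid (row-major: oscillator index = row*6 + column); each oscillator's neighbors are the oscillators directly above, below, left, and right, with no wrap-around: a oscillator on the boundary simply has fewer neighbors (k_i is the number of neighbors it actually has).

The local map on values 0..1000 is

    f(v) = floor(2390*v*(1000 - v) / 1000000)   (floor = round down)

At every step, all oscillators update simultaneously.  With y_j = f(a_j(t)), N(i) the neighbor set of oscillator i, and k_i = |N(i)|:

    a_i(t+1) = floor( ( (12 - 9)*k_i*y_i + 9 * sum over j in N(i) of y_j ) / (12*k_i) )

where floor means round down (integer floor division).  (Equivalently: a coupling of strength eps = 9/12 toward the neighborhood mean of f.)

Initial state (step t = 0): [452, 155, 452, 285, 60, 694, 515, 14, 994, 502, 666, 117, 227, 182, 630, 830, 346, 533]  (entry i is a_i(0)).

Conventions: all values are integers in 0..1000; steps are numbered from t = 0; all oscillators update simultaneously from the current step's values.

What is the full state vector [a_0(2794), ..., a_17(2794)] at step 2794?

Simulating step by step:
t=0: [452, 155, 452, 285, 60, 694, 515, 14, 994, 502, 666, 117, 227, 182, 630, 830, 346, 533]
t=1: [488, 381, 351, 452, 414, 269, 409, 247, 336, 405, 417, 469, 461, 340, 315, 507, 500, 443]
t=2: [576, 537, 557, 572, 555, 557, 552, 525, 522, 575, 585, 558, 565, 522, 545, 571, 591, 594]
t=3: [590, 590, 591, 587, 586, 589, 589, 594, 591, 585, 583, 583, 591, 592, 592, 584, 579, 581]
t=4: [578, 577, 577, 578, 579, 579, 577, 577, 577, 579, 580, 580, 577, 576, 577, 579, 581, 581]
t=5: [582, 582, 582, 582, 582, 582, 582, 583, 582, 582, 581, 581, 583, 583, 582, 582, 581, 581]
t=6: [581, 581, 581, 581, 581, 581, 581, 581, 581, 581, 581, 581, 581, 581, 581, 581, 581, 581]
t=7: [581, 581, 581, 581, 581, 581, 581, 581, 581, 581, 581, 581, 581, 581, 581, 581, 581, 581]

Answer: [581, 581, 581, 581, 581, 581, 581, 581, 581, 581, 581, 581, 581, 581, 581, 581, 581, 581]
Key observation: The state at step 6, [581, 581, 581, 581, 581, 581, 581, 581, 581, 581, 581, 581, 581, 581, 581, 581, 581, 581], reappears at step 7: the system is in a cycle of period 1 from step 6 on.  Therefore the state at step 2794 equals the state at step 6 + ((2794 - 6) mod 1) = 6, which is [581, 581, 581, 581, 581, 581, 581, 581, 581, 581, 581, 581, 581, 581, 581, 581, 581, 581].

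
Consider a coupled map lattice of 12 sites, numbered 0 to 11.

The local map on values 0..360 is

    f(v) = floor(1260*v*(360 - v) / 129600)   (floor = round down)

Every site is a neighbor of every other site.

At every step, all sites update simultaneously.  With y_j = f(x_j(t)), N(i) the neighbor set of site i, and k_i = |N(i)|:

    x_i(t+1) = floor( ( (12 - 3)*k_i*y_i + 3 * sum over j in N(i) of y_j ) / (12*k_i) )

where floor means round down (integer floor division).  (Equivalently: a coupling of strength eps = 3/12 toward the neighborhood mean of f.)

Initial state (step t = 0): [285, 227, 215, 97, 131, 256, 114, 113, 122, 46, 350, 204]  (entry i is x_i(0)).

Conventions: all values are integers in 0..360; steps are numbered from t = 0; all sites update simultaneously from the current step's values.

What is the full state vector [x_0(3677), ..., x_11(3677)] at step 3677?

Answer: [308, 308, 308, 308, 308, 308, 308, 308, 308, 308, 308, 308]
Key observation: The state at step 19, [308, 308, 308, 308, 308, 308, 308, 308, 308, 308, 308, 308], reappears at step 21: the system is in a cycle of period 2 from step 19 on.  Therefore the state at step 3677 equals the state at step 19 + ((3677 - 19) mod 2) = 19, which is [308, 308, 308, 308, 308, 308, 308, 308, 308, 308, 308, 308].

Derivation:
t=0: [285, 227, 215, 97, 131, 256, 114, 113, 122, 46, 350, 204]
t=1: [216, 279, 286, 246, 277, 253, 263, 263, 271, 167, 90, 290]
t=2: [286, 226, 216, 265, 229, 258, 247, 247, 237, 294, 238, 210]
t=3: [221, 286, 292, 250, 284, 258, 269, 269, 278, 209, 277, 295]
t=4: [281, 213, 204, 258, 216, 249, 236, 236, 225, 287, 226, 199]
t=5: [231, 296, 300, 261, 295, 270, 282, 282, 290, 223, 289, 301]
t=6: [269, 193, 186, 241, 194, 231, 214, 214, 202, 275, 204, 184]
t=7: [252, 307, 308, 281, 307, 289, 300, 300, 305, 244, 304, 308]
t=8: [243, 166, 164, 207, 166, 196, 178, 178, 169, 251, 171, 164]
t=9: [284, 310, 310, 306, 310, 310, 311, 311, 310, 276, 311, 310]
t=10: [196, 153, 153, 160, 153, 153, 151, 151, 153, 207, 151, 153]
t=11: [310, 307, 307, 310, 307, 307, 306, 306, 307, 307, 306, 307]
t=12: [151, 157, 157, 151, 157, 157, 159, 159, 157, 157, 159, 157]
t=13: [306, 308, 308, 306, 308, 308, 309, 309, 308, 308, 309, 308]
t=14: [158, 155, 155, 158, 155, 155, 153, 153, 155, 155, 153, 155]
t=15: [309, 308, 308, 309, 308, 308, 307, 307, 308, 308, 307, 308]
t=16: [153, 155, 155, 153, 155, 155, 157, 157, 155, 155, 157, 155]
t=17: [307, 308, 308, 307, 308, 308, 308, 308, 308, 308, 308, 308]
t=18: [157, 155, 155, 157, 155, 155, 155, 155, 155, 155, 155, 155]
t=19: [308, 308, 308, 308, 308, 308, 308, 308, 308, 308, 308, 308]
t=20: [155, 155, 155, 155, 155, 155, 155, 155, 155, 155, 155, 155]
t=21: [308, 308, 308, 308, 308, 308, 308, 308, 308, 308, 308, 308]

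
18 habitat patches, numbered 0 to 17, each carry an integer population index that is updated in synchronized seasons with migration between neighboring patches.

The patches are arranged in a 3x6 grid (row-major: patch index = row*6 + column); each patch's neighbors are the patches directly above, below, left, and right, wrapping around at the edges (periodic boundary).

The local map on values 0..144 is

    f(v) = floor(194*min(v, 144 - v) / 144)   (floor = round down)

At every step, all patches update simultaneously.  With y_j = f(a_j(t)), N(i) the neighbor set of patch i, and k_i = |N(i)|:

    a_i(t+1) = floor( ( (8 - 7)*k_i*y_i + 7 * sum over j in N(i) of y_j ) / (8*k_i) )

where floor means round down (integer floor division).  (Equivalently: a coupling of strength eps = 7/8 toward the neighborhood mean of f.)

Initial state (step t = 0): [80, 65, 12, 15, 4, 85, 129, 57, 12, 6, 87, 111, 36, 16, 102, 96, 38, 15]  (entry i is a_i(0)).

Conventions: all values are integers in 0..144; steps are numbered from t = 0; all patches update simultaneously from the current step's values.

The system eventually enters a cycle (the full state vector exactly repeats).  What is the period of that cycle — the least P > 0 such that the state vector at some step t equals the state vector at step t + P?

Answer: 14
Key observation: The state at step 12, [94, 94, 94, 94, 94, 94, 94, 94, 94, 94, 94, 94, 94, 94, 94, 94, 94, 94], reappears at step 26 — and no state repeats earlier — so the cycle the system enters has period 14.

Derivation:
t=0: [80, 65, 12, 15, 4, 85, 129, 57, 12, 6, 87, 111, 36, 16, 102, 96, 38, 15]
t=1: [61, 54, 41, 22, 50, 43, 58, 41, 36, 39, 33, 48, 38, 61, 32, 37, 42, 51]
t=2: [66, 68, 48, 52, 49, 68, 64, 68, 50, 43, 57, 62, 74, 58, 56, 45, 56, 58]
t=3: [90, 81, 74, 62, 76, 80, 88, 81, 71, 66, 70, 82, 83, 86, 68, 68, 70, 84]
t=4: [80, 82, 88, 90, 89, 82, 79, 83, 89, 90, 89, 83, 76, 84, 89, 89, 89, 85]
t=5: [86, 81, 75, 73, 75, 80, 85, 81, 75, 73, 75, 80, 84, 82, 75, 73, 75, 82]
t=6: [81, 84, 90, 93, 91, 84, 81, 84, 90, 93, 91, 85, 80, 84, 90, 93, 90, 85]
t=7: [82, 79, 72, 69, 72, 78, 82, 79, 72, 69, 72, 78, 82, 79, 72, 69, 72, 79]
t=8: [84, 88, 93, 94, 93, 88, 84, 88, 93, 94, 93, 88, 84, 88, 93, 94, 93, 88]
t=9: [77, 74, 69, 67, 69, 74, 77, 74, 69, 67, 69, 74, 77, 74, 69, 67, 69, 74]
t=10: [91, 92, 92, 90, 92, 92, 91, 92, 92, 90, 92, 92, 91, 92, 92, 90, 92, 92]
t=11: [70, 70, 70, 71, 70, 70, 70, 70, 70, 71, 70, 70, 70, 70, 70, 71, 70, 70]
t=12: [94, 94, 94, 94, 94, 94, 94, 94, 94, 94, 94, 94, 94, 94, 94, 94, 94, 94]
t=13: [67, 67, 67, 67, 67, 67, 67, 67, 67, 67, 67, 67, 67, 67, 67, 67, 67, 67]
t=14: [90, 90, 90, 90, 90, 90, 90, 90, 90, 90, 90, 90, 90, 90, 90, 90, 90, 90]
t=15: [72, 72, 72, 72, 72, 72, 72, 72, 72, 72, 72, 72, 72, 72, 72, 72, 72, 72]
t=16: [97, 97, 97, 97, 97, 97, 97, 97, 97, 97, 97, 97, 97, 97, 97, 97, 97, 97]
t=17: [63, 63, 63, 63, 63, 63, 63, 63, 63, 63, 63, 63, 63, 63, 63, 63, 63, 63]
t=18: [84, 84, 84, 84, 84, 84, 84, 84, 84, 84, 84, 84, 84, 84, 84, 84, 84, 84]
t=19: [80, 80, 80, 80, 80, 80, 80, 80, 80, 80, 80, 80, 80, 80, 80, 80, 80, 80]
t=20: [86, 86, 86, 86, 86, 86, 86, 86, 86, 86, 86, 86, 86, 86, 86, 86, 86, 86]
t=21: [78, 78, 78, 78, 78, 78, 78, 78, 78, 78, 78, 78, 78, 78, 78, 78, 78, 78]
t=22: [88, 88, 88, 88, 88, 88, 88, 88, 88, 88, 88, 88, 88, 88, 88, 88, 88, 88]
t=23: [75, 75, 75, 75, 75, 75, 75, 75, 75, 75, 75, 75, 75, 75, 75, 75, 75, 75]
t=24: [92, 92, 92, 92, 92, 92, 92, 92, 92, 92, 92, 92, 92, 92, 92, 92, 92, 92]
t=25: [70, 70, 70, 70, 70, 70, 70, 70, 70, 70, 70, 70, 70, 70, 70, 70, 70, 70]
t=26: [94, 94, 94, 94, 94, 94, 94, 94, 94, 94, 94, 94, 94, 94, 94, 94, 94, 94]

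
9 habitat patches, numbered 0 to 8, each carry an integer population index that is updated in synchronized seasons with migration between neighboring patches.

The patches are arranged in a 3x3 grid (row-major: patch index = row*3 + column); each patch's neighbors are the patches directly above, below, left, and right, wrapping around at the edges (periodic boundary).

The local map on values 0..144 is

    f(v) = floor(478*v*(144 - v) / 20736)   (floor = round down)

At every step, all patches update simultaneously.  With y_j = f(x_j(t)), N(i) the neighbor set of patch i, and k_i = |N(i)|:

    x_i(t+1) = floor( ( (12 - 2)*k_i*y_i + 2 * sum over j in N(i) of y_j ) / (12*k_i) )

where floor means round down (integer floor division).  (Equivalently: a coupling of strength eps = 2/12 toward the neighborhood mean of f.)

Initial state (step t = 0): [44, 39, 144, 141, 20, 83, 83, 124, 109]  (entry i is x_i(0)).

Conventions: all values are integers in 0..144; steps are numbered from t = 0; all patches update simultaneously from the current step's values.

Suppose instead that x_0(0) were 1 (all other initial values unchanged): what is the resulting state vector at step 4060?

Answer: [119, 119, 119, 119, 119, 119, 119, 119, 119]
Key observation: The state at step 24, [119, 119, 119, 119, 119, 119, 119, 119, 119], reappears at step 26: the system is in a cycle of period 2 from step 24 on.  Therefore the state at step 4060 equals the state at step 24 + ((4060 - 24) mod 2) = 24, which is [119, 119, 119, 119, 119, 119, 119, 119, 119].

Derivation:
t=0: [1, 39, 144, 141, 20, 83, 83, 124, 109]
t=1: [11, 83, 12, 19, 59, 103, 103, 62, 84]
t=2: [40, 109, 45, 59, 111, 94, 94, 116, 111]
t=3: [96, 87, 100, 112, 86, 106, 105, 76, 86]
t=4: [104, 113, 101, 85, 111, 93, 95, 117, 111]
t=5: [95, 81, 98, 112, 85, 106, 104, 74, 86]
t=6: [105, 116, 103, 85, 112, 93, 96, 117, 112]
t=7: [94, 76, 95, 112, 83, 106, 103, 74, 84]
t=8: [106, 117, 107, 85, 113, 94, 98, 117, 113]
t=9: [92, 73, 90, 111, 81, 105, 100, 73, 82]
t=10: [109, 118, 111, 87, 114, 96, 102, 118, 115]
t=11: [87, 71, 84, 110, 80, 103, 96, 71, 78]
t=12: [112, 118, 115, 89, 115, 99, 106, 118, 116]
t=13: [82, 71, 77, 108, 78, 99, 90, 71, 75]
t=14: [115, 118, 117, 92, 116, 103, 111, 118, 117]
t=15: [77, 70, 73, 105, 76, 94, 83, 70, 73]
t=16: [117, 118, 118, 97, 117, 108, 115, 118, 118]
t=17: [73, 70, 70, 100, 73, 87, 76, 70, 71]
t=18: [118, 119, 118, 103, 118, 114, 118, 119, 118]
t=19: [71, 68, 70, 92, 71, 77, 71, 68, 70]
t=20: [118, 119, 118, 111, 118, 117, 118, 119, 118]
t=21: [70, 68, 70, 81, 70, 72, 70, 68, 70]
t=22: [118, 119, 119, 117, 118, 118, 118, 119, 119]
t=23: [69, 68, 68, 71, 69, 69, 69, 68, 68]
t=24: [119, 119, 119, 119, 119, 119, 119, 119, 119]
t=25: [68, 68, 68, 68, 68, 68, 68, 68, 68]
t=26: [119, 119, 119, 119, 119, 119, 119, 119, 119]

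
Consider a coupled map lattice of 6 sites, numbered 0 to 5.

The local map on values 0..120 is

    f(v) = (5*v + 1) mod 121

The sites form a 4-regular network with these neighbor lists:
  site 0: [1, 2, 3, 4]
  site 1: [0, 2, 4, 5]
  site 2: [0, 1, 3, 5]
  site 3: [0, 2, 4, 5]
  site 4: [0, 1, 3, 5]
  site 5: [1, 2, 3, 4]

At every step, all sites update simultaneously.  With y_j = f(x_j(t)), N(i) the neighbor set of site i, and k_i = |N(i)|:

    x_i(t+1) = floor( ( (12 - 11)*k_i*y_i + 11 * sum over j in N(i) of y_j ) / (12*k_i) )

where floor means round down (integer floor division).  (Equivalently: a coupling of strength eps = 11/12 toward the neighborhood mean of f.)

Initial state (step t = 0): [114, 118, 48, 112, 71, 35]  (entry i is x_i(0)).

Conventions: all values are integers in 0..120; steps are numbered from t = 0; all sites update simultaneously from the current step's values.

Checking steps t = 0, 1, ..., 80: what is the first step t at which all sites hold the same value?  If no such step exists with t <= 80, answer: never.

Answer: 31
Key observation: Synchronization is absorbing here: once all sites are equal they stay equal, and step 31 is the first all-equal step.

Derivation:
t=0: [114, 118, 48, 112, 71, 35]  (not all equal)
t=1: [103, 95, 84, 92, 84, 100]  (not all equal)
t=2: [77, 47, 64, 45, 64, 76]  (not all equal)
t=3: [88, 55, 66, 54, 66, 88]  (not all equal)
t=4: [61, 79, 57, 78, 57, 61]  (not all equal)
t=5: [39, 52, 46, 51, 46, 39]  (not all equal)
t=6: [64, 86, 51, 85, 51, 64]  (not all equal)
t=7: [43, 48, 67, 47, 67, 43]  (not all equal)
t=8: [104, 96, 105, 96, 105, 104]  (not all equal)
t=9: [76, 46, 74, 46, 74, 76]  (not all equal)
t=10: [55, 21, 59, 21, 59, 55]  (not all equal)
t=11: [76, 49, 68, 49, 68, 76]  (not all equal)
t=12: [48, 53, 18, 53, 18, 48]  (not all equal)
t=13: [62, 98, 73, 98, 73, 62]  (not all equal)
t=14: [10, 33, 35, 33, 35, 10]  (not all equal)
t=15: [50, 52, 48, 52, 48, 50]  (not all equal)
t=16: [64, 60, 22, 60, 22, 64]  (not all equal)
t=17: [84, 92, 72, 92, 72, 84]  (not all equal)
t=18: [104, 89, 81, 89, 81, 104]  (not all equal)
t=19: [60, 43, 58, 43, 58, 60]  (not all equal)
t=20: [70, 57, 74, 57, 74, 70]  (not all equal)
t=21: [32, 57, 70, 57, 70, 32]  (not all equal)
t=22: [73, 71, 47, 71, 47, 73]  (not all equal)
t=23: [105, 63, 63, 63, 63, 105]  (not all equal)
t=24: [71, 59, 59, 59, 59, 71]  (not all equal)
t=25: [59, 81, 81, 81, 81, 59]  (not all equal)
t=26: [43, 48, 48, 48, 48, 43]  (not all equal)
t=27: [117, 108, 108, 108, 108, 117]  (not all equal)
t=28: [60, 77, 77, 77, 77, 60]  (not all equal)
t=29: [26, 39, 39, 39, 39, 26]  (not all equal)
t=30: [69, 45, 45, 45, 45, 69]  (not all equal)
t=31: [104, 104, 104, 104, 104, 104]  (all equal)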